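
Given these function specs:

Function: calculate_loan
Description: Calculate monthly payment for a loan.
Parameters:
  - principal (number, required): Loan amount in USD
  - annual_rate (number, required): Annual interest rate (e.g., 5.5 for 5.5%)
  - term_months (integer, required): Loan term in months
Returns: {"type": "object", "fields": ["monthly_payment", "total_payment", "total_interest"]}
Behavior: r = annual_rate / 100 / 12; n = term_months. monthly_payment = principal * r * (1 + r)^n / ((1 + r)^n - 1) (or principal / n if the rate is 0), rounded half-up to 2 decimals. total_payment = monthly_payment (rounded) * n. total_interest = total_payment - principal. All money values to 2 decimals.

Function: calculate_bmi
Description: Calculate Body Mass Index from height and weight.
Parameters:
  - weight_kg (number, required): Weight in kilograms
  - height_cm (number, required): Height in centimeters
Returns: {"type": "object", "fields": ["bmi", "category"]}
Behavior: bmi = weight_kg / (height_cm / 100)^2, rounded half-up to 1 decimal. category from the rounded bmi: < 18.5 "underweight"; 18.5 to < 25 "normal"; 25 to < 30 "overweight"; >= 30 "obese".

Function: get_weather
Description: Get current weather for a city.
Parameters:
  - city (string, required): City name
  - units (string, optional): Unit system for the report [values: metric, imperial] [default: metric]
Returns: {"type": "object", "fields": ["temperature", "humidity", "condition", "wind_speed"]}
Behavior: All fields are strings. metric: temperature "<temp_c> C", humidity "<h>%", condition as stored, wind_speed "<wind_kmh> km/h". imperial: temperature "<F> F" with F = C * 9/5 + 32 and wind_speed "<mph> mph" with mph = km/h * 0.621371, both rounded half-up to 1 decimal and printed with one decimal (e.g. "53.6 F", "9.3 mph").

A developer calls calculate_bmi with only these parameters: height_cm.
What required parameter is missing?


Required parameters: weight_kg, height_cm
Provided: height_cm
Missing: weight_kg
weight_kg


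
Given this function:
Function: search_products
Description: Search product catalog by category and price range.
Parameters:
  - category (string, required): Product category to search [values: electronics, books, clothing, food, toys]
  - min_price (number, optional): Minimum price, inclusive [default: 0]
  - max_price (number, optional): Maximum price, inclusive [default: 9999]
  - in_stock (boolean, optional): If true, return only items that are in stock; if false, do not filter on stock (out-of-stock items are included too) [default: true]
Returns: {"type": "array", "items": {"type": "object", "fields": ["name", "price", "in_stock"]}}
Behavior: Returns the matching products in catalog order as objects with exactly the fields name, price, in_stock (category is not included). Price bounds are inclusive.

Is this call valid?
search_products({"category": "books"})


Checking all required parameters present and types match... All valid.
Valid


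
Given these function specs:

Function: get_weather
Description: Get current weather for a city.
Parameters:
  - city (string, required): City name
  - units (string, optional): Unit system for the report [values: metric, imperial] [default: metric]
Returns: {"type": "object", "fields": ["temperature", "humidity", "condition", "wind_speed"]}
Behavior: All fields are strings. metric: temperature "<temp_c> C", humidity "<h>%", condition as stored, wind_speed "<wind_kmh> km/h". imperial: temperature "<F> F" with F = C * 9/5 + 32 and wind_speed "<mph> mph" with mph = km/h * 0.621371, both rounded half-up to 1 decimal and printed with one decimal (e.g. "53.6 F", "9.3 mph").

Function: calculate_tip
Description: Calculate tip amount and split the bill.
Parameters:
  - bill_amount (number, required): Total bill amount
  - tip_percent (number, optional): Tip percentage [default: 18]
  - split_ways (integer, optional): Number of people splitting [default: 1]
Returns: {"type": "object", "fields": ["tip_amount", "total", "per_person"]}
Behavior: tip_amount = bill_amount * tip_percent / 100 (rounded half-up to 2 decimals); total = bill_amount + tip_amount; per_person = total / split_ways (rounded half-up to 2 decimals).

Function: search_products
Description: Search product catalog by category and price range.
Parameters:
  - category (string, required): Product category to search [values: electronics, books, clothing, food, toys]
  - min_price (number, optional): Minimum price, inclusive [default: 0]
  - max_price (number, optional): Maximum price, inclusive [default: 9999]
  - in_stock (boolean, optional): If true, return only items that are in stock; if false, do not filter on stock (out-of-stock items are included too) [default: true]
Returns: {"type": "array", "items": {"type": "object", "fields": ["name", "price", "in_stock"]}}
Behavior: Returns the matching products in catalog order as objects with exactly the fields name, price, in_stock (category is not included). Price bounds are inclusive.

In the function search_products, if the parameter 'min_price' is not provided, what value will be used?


The search_products spec declares:
  - min_price (number, optional): Minimum price, inclusive [default: 0]
Default:
0


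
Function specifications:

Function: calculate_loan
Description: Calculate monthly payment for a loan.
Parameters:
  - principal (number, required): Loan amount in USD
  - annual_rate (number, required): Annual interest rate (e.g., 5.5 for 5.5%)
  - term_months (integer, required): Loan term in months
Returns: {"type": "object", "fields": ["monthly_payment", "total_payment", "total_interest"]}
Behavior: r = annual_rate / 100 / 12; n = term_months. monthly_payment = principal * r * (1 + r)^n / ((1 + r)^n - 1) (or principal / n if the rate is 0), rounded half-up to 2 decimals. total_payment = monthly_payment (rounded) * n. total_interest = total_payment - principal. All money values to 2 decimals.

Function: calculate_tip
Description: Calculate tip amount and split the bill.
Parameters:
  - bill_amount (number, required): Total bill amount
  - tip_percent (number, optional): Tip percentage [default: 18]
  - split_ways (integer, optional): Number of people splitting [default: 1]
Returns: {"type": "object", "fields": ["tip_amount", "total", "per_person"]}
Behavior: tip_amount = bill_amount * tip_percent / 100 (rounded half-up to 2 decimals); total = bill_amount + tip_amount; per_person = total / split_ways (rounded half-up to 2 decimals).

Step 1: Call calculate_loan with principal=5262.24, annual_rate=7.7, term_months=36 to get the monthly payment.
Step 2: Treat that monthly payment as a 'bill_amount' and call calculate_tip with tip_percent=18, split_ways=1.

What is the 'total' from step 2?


Step 1: calculate_loan(principal=5262.24, annual_rate=7.7, term_months=36)
  r = 7.7 / 100 / 12 = 0.006416666667 (keep full precision)
  (1 + r)^36 = 1.25892984
  monthly_payment = 5262.24 * 0.006416666667 * 1.25892984 / (1.25892984 - 1) = 164.172174 -> 164.17
  total_payment = 164.17 * 36 = 5910.12
  total_interest = 5910.12 - 5262.24 = 647.88
  -> monthly_payment = 164.17
Step 2: calculate_tip(bill_amount=164.17, tip_percent=18, split_ways=1)
  tip_amount = 164.17 * 18/100 = 29.5506 -> 29.55
  total = 164.17 + 29.55 = 193.72
  per_person = 193.72 / 1 = 193.72 -> 193.72
  -> total = 193.72
$193.72


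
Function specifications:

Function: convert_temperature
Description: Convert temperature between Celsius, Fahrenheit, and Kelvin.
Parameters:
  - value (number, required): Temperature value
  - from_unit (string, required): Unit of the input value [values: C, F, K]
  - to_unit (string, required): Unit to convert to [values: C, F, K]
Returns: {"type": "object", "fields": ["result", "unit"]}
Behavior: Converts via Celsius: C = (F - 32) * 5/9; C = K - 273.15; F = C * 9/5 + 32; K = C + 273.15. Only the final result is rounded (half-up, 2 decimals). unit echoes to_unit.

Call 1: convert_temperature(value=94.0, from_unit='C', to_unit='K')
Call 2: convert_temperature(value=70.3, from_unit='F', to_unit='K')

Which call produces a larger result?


Call 1:
  Input already in C: 94
  To K: 94 + 273.15 = 367.15
  Round to 2 decimals: 367.15
  -> 367.15 K
Call 2:
  To C: (70.3 - 32) * 5/9 = 21.277778
  To K: 21.277778 + 273.15 = 294.427778
  Round to 2 decimals: 294.43
  -> 294.43 K
Call 1 (367.15 K)


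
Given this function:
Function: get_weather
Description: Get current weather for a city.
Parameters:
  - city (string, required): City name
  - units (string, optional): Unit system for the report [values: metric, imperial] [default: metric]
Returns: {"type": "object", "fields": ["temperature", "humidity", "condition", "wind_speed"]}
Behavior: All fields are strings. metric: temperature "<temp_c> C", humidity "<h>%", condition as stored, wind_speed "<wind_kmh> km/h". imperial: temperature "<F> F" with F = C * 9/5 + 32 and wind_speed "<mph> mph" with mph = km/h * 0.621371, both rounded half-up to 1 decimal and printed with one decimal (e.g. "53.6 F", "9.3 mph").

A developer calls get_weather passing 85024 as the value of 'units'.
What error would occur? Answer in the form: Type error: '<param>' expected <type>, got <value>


Spec: 'units' is declared as string; 85024 is an integer.
Type error: 'units' expected string, got 85024


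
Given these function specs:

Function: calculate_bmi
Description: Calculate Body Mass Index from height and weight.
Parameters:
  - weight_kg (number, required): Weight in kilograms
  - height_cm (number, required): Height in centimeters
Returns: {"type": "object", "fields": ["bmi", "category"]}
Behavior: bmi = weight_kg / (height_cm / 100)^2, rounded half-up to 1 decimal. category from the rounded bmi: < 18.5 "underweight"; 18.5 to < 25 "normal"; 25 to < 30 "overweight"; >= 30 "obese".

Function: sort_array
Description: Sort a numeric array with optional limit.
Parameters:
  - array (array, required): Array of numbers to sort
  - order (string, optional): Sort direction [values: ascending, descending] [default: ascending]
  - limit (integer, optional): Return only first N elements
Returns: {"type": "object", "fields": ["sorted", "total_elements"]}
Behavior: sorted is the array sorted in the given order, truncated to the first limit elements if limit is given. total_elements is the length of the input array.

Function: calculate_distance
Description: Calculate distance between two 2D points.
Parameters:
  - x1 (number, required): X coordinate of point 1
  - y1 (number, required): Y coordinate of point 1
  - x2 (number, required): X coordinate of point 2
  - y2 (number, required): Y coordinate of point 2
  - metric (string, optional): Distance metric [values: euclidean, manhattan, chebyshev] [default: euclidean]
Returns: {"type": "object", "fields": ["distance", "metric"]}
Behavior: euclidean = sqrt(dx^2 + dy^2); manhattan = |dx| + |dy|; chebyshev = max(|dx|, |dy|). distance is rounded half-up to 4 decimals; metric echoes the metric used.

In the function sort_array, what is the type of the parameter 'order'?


The sort_array spec declares:
  - order (string, optional): Sort direction [values: ascending, descending] [default: ascending]
Type:
string


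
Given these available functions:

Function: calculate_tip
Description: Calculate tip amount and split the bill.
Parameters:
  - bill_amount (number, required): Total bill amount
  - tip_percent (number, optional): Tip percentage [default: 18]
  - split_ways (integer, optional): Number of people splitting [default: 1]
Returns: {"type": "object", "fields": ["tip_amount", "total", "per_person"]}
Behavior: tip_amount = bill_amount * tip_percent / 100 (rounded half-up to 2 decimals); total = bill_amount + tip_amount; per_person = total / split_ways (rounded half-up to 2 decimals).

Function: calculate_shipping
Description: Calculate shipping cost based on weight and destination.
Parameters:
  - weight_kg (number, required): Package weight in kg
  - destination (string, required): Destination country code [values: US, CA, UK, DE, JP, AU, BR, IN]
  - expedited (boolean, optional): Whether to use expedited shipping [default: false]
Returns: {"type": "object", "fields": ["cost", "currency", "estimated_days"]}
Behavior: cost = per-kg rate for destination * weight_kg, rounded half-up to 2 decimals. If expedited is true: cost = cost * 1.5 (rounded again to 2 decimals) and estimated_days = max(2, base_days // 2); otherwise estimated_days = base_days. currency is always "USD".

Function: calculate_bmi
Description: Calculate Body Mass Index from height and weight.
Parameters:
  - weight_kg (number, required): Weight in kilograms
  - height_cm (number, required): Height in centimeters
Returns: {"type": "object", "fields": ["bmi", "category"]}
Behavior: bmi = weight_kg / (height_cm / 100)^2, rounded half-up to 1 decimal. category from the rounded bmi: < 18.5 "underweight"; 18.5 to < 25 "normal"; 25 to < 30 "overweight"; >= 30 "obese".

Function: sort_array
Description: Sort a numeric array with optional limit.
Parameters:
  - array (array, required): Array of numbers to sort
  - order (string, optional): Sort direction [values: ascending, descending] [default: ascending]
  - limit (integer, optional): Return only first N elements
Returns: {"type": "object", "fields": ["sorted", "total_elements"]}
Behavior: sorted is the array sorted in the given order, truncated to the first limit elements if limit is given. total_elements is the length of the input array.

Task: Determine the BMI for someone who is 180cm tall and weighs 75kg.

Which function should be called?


The task needs a function whose description is: Calculate Body Mass Index from height and weight.
calculate_bmi


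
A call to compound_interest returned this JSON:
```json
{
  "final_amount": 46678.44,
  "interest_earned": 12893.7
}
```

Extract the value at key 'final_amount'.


46678.44


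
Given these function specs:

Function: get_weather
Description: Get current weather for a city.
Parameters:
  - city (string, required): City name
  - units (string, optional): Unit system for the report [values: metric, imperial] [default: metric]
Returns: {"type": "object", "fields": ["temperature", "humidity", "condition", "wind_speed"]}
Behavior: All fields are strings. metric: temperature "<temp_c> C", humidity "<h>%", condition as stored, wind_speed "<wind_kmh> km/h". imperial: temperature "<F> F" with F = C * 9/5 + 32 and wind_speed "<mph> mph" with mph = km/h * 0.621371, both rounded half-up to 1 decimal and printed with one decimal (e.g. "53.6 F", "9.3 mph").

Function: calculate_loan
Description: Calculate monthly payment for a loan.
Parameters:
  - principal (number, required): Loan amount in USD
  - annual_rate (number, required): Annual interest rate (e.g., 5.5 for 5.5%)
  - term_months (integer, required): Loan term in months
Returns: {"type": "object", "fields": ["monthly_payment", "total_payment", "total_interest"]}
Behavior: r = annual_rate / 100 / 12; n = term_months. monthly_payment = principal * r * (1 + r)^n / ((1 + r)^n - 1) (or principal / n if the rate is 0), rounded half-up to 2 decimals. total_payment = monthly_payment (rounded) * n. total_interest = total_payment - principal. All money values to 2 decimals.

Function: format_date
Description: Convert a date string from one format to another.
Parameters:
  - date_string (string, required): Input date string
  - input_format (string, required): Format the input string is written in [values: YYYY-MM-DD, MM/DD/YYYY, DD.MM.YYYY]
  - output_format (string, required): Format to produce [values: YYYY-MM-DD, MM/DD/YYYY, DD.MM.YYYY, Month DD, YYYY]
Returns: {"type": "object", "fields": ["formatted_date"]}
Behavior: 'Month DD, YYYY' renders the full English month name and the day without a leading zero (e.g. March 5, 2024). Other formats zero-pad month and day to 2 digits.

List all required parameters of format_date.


Parameters of format_date and their required/optional flag:
  date_string: required
  input_format: required
  output_format: required
date_string, input_format, output_format


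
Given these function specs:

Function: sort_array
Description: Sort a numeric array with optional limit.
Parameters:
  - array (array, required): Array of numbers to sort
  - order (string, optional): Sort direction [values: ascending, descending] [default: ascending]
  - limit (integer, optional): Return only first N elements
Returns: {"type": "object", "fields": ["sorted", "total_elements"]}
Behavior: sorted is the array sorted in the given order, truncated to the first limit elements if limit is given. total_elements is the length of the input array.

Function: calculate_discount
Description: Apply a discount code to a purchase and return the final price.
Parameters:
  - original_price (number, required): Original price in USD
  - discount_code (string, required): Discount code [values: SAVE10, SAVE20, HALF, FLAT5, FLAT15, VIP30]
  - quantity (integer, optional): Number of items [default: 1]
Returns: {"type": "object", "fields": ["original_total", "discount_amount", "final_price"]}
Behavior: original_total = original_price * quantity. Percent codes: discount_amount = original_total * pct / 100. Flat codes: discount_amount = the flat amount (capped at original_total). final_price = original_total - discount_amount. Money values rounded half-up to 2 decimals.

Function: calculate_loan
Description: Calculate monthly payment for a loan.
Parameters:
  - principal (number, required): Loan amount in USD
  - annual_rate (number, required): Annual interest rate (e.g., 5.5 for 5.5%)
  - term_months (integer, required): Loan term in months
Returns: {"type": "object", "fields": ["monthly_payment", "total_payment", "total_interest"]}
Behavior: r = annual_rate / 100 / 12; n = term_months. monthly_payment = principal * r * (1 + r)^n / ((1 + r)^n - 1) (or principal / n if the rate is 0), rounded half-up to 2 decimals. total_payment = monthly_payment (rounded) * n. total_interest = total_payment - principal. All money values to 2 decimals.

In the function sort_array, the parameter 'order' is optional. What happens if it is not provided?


The sort_array spec declares:
  - order (string, optional): Sort direction [values: ascending, descending] [default: ascending]
It defaults to ascending


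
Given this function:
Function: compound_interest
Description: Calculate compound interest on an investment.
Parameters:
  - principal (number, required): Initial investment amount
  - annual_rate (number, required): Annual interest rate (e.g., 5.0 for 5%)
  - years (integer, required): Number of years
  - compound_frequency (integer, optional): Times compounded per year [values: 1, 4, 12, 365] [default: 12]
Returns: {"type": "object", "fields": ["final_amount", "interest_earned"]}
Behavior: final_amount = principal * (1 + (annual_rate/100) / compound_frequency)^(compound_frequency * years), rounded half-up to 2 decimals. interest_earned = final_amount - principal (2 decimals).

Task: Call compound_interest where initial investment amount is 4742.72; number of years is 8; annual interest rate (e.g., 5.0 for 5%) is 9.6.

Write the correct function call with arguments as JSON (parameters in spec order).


Mapping each described value to its parameter name:
  'Initial investment amount' -> principal = 4742.72
  'Number of years' -> years = 8
  'Annual interest rate (e.g., 5.0 for 5%)' -> annual_rate = 9.6
compound_interest({"principal": 4742.72, "annual_rate": 9.6, "years": 8})


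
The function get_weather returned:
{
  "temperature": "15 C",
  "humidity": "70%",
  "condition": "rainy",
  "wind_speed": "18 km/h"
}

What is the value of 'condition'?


rainy


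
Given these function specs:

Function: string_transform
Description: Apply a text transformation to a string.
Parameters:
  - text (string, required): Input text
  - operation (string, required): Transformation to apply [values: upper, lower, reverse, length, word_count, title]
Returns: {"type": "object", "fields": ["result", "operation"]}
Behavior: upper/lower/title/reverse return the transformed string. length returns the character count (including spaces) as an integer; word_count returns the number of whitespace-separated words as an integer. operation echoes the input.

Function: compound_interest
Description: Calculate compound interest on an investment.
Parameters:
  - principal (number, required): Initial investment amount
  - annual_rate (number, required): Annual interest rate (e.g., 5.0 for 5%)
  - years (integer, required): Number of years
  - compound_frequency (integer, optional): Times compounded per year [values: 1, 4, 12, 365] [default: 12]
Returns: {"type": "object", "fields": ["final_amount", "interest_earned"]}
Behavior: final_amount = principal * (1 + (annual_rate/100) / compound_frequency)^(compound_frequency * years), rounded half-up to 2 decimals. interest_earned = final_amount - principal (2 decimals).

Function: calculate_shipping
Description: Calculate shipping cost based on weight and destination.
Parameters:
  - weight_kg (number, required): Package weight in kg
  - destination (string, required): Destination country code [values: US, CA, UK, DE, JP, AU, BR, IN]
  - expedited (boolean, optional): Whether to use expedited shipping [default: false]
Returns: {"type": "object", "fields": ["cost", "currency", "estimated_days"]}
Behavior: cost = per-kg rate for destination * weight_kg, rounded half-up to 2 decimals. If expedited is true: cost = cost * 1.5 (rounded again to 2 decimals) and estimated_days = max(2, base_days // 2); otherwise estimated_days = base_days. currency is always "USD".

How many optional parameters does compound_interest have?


Parameters of compound_interest: principal (required), annual_rate (required), years (required), compound_frequency (optional)
Optional count:
1


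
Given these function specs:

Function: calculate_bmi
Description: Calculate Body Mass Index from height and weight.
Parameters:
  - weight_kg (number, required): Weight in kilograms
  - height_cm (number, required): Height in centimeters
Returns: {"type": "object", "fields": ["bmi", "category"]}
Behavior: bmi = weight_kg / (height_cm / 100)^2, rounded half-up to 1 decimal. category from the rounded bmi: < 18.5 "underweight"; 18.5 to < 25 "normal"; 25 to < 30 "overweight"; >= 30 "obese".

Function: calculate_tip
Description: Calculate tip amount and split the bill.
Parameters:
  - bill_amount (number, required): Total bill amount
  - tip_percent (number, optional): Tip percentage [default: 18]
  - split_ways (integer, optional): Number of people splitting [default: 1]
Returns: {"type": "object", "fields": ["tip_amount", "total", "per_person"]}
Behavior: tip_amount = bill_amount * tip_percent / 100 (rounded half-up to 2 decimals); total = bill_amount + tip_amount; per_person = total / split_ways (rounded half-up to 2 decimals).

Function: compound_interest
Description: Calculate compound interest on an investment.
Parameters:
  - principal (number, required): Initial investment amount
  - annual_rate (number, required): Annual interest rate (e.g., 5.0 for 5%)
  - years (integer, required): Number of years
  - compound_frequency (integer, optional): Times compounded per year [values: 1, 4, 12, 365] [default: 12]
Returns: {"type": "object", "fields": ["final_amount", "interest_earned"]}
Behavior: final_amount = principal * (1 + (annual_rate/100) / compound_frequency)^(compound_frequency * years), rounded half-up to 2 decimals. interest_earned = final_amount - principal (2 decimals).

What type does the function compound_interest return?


The compound_interest spec declares Returns: {"type": "object", "fields": ["final_amount", "interest_earned"]}
Type:
object


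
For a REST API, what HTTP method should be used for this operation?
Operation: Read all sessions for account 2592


GET = read, POST = create, PUT = update/replace, DELETE = remove
This operation is a read.
GET


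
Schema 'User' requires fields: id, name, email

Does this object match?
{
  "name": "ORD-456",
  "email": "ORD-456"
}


Checking required fields...
Missing: id
Invalid - missing required field 'id'


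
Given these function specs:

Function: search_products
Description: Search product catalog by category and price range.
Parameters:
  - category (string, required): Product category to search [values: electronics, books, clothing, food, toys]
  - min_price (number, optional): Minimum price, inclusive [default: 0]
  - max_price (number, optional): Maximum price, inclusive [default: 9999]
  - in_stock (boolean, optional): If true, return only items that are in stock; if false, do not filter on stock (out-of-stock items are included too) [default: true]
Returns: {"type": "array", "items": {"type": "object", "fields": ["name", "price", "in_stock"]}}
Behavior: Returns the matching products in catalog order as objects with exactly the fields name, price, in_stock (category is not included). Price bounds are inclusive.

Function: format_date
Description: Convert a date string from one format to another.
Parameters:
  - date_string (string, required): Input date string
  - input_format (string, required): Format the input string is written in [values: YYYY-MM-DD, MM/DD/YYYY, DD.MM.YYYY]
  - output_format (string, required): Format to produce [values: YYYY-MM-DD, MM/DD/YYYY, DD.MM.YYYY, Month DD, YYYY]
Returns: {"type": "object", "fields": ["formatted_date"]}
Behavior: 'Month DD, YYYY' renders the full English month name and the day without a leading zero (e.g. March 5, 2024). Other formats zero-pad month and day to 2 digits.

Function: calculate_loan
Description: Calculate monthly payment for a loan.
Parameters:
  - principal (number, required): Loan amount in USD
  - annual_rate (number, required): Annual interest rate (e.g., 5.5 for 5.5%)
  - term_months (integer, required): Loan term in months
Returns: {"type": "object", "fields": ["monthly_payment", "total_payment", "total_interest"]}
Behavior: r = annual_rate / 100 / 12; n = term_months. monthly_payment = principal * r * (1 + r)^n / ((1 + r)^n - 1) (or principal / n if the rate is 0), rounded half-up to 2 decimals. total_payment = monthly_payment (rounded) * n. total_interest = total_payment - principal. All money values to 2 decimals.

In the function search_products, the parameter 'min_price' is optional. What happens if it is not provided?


The search_products spec declares:
  - min_price (number, optional): Minimum price, inclusive [default: 0]
It defaults to 0


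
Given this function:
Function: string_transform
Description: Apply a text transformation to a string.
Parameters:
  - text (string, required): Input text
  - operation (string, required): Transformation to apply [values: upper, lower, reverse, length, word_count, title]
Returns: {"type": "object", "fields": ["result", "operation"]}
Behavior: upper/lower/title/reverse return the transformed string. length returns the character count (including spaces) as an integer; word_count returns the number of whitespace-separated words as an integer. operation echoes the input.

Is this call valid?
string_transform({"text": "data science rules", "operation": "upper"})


Checking all required parameters present and types match... All valid.
Valid


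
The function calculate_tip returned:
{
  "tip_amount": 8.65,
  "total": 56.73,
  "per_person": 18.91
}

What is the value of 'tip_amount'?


8.65


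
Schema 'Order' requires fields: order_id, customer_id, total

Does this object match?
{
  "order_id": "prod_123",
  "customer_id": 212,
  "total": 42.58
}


Checking required fields... All present.
Valid - all required fields present


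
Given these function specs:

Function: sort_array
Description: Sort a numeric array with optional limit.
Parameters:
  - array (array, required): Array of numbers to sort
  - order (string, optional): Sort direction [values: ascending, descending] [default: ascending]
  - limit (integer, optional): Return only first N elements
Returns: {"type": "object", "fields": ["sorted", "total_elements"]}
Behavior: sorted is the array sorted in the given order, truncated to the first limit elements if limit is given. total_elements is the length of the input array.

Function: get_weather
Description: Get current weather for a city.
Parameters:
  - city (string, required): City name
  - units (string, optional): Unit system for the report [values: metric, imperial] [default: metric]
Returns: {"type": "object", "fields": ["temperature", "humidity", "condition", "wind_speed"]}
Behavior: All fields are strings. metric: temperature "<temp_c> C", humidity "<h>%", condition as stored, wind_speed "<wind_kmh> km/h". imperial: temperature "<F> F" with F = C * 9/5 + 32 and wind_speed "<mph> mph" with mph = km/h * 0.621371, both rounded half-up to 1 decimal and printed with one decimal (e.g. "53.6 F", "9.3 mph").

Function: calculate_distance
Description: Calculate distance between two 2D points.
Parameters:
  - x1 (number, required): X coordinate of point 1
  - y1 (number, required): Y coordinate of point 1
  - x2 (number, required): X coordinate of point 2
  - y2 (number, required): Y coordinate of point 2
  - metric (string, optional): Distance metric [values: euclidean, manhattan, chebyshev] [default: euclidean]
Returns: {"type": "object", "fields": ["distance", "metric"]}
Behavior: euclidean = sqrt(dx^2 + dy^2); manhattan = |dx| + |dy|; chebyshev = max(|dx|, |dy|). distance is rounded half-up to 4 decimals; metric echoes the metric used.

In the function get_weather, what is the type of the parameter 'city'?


The get_weather spec declares:
  - city (string, required): City name
Type:
string


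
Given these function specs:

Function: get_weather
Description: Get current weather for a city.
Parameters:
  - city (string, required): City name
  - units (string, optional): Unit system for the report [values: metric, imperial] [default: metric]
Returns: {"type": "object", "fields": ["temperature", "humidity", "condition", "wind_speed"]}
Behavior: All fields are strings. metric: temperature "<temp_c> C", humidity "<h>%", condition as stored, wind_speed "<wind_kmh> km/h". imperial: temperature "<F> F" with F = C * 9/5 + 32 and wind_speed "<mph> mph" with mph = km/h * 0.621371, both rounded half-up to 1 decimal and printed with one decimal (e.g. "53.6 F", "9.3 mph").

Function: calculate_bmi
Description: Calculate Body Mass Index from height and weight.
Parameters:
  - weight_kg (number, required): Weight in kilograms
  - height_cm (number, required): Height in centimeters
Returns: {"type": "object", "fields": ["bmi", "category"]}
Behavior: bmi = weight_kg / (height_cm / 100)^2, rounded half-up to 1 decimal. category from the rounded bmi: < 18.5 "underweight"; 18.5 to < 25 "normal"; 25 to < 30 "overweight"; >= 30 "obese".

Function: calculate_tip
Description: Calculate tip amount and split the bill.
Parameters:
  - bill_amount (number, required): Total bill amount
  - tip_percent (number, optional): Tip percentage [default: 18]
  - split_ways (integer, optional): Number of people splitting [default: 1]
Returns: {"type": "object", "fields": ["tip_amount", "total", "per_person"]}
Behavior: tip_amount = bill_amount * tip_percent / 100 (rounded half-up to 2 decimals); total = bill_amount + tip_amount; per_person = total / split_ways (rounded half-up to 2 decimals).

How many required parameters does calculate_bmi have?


Parameters of calculate_bmi: weight_kg (required), height_cm (required)
Required count:
2


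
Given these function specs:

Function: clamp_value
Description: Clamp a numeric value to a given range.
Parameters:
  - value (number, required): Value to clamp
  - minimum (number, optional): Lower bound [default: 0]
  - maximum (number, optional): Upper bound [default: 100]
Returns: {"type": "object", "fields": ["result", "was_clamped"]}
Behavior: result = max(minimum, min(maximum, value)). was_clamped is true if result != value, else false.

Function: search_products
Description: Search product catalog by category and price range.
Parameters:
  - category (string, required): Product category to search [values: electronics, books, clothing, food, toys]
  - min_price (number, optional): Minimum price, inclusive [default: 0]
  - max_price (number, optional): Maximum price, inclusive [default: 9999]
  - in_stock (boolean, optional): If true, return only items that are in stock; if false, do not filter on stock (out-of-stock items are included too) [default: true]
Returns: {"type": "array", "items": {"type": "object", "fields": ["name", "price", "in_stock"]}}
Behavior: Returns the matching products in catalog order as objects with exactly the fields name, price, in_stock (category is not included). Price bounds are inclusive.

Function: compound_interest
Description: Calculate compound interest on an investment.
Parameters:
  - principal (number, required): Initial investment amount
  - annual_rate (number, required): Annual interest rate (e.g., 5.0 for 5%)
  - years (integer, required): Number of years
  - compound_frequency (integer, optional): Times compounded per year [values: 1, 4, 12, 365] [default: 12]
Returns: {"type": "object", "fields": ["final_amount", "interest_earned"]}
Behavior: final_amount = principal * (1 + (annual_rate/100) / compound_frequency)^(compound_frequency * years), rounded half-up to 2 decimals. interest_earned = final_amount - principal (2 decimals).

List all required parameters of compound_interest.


Parameters of compound_interest and their required/optional flag:
  principal: required
  annual_rate: required
  years: required
  compound_frequency: optional
annual_rate, principal, years


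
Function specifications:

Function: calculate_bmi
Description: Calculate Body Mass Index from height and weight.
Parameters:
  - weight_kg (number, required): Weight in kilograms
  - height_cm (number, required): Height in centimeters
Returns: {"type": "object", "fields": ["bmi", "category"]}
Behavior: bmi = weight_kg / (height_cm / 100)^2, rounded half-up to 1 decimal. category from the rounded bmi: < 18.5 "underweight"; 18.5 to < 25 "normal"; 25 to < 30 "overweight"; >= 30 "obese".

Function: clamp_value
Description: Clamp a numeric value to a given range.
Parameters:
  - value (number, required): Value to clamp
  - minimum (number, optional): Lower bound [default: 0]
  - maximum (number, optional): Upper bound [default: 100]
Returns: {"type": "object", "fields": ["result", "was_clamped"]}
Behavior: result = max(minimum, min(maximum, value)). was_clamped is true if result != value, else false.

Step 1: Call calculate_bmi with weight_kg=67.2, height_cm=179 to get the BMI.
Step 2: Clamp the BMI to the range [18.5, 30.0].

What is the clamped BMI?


Step 1: calculate_bmi(weight_kg=67.2, height_cm=179)
  height_m = 179 / 100 = 1.79
  bmi = 67.2 / 1.79^2 = 67.2 / 3.2041 = 20.973128 -> 21.0
  18.5 <= 21.0 < 25 -> normal
  -> bmi = 21.0
Step 2: clamp_value(value=21.0, minimum=18.5, maximum=30.0)
  result = max(18.5, min(30.0, 21.0)) = max(18.5, 21.0) = 21.0
  was_clamped = (21.0 != 21.0) = false
  -> result = 21.0
21.0


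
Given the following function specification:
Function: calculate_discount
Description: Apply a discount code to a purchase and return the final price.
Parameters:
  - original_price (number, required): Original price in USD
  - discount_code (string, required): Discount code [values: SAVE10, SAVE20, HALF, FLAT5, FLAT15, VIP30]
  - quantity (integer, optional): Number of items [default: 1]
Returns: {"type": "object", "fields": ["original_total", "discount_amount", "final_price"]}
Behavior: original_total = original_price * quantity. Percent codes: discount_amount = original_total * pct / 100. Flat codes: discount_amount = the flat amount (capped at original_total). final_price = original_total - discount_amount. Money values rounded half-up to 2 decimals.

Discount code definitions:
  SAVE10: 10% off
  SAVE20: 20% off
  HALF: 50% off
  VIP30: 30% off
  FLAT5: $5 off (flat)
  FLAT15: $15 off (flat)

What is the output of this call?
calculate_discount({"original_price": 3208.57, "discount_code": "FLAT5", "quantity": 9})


original_total = 3208.57 * 9 = 28877.13
FLAT5 = $5 flat: discount_amount = min(5.00, 28877.13) = 5.00
final_price = 28877.13 - 5.00 = 28872.13
Output:
{"original_total": 28877.13, "discount_amount": 5.0, "final_price": 28872.13}


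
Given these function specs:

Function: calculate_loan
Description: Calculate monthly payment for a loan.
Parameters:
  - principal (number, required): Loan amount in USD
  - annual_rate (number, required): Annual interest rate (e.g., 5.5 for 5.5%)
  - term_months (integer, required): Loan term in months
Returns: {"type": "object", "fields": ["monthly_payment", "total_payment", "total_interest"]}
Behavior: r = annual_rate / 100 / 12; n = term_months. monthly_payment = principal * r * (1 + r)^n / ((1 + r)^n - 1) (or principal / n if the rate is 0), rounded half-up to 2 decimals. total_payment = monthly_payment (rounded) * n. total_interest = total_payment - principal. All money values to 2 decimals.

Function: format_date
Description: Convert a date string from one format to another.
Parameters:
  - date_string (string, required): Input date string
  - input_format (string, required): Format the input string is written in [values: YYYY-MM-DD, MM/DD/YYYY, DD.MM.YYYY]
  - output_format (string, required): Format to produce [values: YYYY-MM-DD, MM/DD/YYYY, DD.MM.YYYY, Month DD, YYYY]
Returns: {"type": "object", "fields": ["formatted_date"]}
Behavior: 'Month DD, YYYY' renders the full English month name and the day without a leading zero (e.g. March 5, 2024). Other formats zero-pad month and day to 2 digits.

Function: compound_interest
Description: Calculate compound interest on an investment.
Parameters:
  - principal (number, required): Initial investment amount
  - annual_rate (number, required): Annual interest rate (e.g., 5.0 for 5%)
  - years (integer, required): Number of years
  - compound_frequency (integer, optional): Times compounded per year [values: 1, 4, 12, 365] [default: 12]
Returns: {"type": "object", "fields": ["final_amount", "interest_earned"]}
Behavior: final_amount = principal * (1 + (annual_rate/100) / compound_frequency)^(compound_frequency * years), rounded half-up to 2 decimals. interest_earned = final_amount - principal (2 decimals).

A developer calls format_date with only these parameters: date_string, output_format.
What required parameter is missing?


Required parameters: date_string, input_format, output_format
Provided: date_string, output_format
Missing: input_format
input_format


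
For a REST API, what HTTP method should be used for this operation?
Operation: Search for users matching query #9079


GET = read, POST = create, PUT = update/replace, DELETE = remove
This operation is a read.
GET


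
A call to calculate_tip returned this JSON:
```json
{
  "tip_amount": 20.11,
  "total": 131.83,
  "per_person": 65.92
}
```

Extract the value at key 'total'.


131.83


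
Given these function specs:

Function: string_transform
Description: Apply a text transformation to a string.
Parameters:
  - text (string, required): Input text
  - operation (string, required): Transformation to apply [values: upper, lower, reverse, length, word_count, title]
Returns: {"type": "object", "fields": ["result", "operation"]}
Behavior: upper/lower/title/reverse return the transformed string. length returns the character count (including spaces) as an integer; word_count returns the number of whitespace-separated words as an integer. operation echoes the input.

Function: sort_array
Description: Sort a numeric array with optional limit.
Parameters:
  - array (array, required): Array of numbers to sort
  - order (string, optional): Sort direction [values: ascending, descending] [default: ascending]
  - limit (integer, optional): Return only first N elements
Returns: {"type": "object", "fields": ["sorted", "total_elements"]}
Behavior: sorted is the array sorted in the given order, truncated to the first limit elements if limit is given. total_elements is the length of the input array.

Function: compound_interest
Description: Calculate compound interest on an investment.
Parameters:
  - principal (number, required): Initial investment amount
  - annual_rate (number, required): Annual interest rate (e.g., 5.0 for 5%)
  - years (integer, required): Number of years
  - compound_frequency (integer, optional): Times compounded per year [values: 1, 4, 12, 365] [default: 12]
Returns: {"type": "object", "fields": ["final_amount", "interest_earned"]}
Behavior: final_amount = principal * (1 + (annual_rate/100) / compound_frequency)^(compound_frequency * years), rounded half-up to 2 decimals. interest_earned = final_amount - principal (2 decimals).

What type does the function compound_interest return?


The compound_interest spec declares Returns: {"type": "object", "fields": ["final_amount", "interest_earned"]}
Type:
object
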